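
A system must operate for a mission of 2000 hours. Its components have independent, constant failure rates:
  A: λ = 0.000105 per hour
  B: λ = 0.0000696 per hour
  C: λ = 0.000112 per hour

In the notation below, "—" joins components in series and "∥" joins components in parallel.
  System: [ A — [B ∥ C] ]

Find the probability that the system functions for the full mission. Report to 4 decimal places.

R(A) = exp(−0.000105 × 2000) = 0.810584
R(B) = exp(−0.0000696 × 2000) = 0.870054
R(C) = exp(−0.000112 × 2000) = 0.799315
Parallel (B and C): 1 − (1 − 0.870054)(1 − 0.799315) = 0.973922
Series (A and [0.973922]): 0.810584 × 0.973922 = 0.7894

0.7894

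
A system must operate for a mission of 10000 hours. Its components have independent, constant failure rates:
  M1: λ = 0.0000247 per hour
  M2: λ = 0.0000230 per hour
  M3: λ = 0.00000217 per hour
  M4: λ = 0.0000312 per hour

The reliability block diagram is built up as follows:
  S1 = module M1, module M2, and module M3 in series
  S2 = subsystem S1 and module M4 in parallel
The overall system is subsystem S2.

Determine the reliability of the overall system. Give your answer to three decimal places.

R(M1) = exp(−0.0000247 × 10000) = 0.78114
R(M2) = exp(−0.0000230 × 10000) = 0.79453
R(M3) = exp(−0.00000217 × 10000) = 0.97853
R(M4) = exp(−0.0000312 × 10000) = 0.73198
Series (M1, M2, and M3): 0.78114 × 0.79453 × 0.97853 = 0.60731
Parallel ([0.60731] and M4): 1 − (1 − 0.60731)(1 − 0.73198) = 0.895

0.895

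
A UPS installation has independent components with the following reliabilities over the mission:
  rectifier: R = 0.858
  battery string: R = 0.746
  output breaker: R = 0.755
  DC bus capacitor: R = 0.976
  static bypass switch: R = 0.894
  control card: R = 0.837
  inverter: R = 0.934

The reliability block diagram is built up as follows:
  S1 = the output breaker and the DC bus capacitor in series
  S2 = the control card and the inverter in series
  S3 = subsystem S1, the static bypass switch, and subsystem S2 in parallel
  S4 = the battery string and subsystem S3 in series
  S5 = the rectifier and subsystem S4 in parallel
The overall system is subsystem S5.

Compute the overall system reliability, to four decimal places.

0.9633

Series (output breaker and DC bus capacitor): 0.755000 × 0.976000 = 0.736880
Series (control card and inverter): 0.837000 × 0.934000 = 0.781758
Parallel ([0.736880], static bypass switch, and [0.781758]): 1 − (1 − 0.736880)(1 − 0.894000)(1 − 0.781758) = 0.993913
Series (battery string and [0.993913]): 0.746000 × 0.993913 = 0.741459
Parallel (rectifier and [0.741459]): 1 − (1 − 0.858000)(1 − 0.741459) = 0.9633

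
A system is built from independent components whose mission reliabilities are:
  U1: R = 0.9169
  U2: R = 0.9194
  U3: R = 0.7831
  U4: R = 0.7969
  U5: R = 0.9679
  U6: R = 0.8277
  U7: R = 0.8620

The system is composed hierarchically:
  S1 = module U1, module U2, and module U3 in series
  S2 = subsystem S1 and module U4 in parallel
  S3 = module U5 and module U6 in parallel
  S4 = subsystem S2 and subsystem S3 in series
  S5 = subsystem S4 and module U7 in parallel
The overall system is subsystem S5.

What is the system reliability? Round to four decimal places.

0.9898

Series (U1, U2, and U3): 0.916900 × 0.919400 × 0.783100 = 0.660152
Parallel ([0.660152] and U4): 1 − (1 − 0.660152)(1 − 0.796900) = 0.930977
Parallel (U5 and U6): 1 − (1 − 0.967900)(1 − 0.827700) = 0.994469
Series ([0.930977] and [0.994469]): 0.930977 × 0.994469 = 0.925828
Parallel ([0.925828] and U7): 1 − (1 − 0.925828)(1 − 0.862000) = 0.9898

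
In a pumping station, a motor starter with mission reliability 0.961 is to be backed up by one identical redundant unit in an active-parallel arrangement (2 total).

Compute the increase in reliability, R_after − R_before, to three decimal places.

R_before = 0.961
R_after = 1 − (1 − 0.961)^2 = 0.998
ΔR = 0.998 − 0.961 = 0.037

0.037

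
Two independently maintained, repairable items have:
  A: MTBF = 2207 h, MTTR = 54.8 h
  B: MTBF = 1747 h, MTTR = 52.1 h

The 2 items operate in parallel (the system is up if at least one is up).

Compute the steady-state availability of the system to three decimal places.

0.999

A(A) = MTBF/(MTBF+MTTR) = 2207/(2207+54.8) = 0.975772
A(B) = MTBF/(MTBF+MTTR) = 1747/(1747+52.1) = 0.971041
Parallel availability: 1 − (1 − 0.975772)(1 − 0.971041) = 0.999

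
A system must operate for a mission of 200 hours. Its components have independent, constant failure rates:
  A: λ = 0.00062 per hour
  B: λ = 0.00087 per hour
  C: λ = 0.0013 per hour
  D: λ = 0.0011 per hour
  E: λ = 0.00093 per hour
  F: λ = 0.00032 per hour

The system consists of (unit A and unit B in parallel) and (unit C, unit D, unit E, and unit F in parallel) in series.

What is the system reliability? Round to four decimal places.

0.9809

R(A) = exp(−0.00062 × 200) = 0.883380
R(B) = exp(−0.00087 × 200) = 0.840297
R(C) = exp(−0.0013 × 200) = 0.771052
R(D) = exp(−0.0011 × 200) = 0.802519
R(E) = exp(−0.00093 × 200) = 0.830274
R(F) = exp(−0.00032 × 200) = 0.938005
Parallel (A and B): 1 − (1 − 0.883380)(1 − 0.840297) = 0.981375
Parallel (C, D, E, and F): 1 − (1 − 0.771052)(1 − 0.802519)(1 − 0.830274)(1 − 0.938005) = 0.999524
Series ([0.981375] and [0.999524]): 0.981375 × 0.999524 = 0.9809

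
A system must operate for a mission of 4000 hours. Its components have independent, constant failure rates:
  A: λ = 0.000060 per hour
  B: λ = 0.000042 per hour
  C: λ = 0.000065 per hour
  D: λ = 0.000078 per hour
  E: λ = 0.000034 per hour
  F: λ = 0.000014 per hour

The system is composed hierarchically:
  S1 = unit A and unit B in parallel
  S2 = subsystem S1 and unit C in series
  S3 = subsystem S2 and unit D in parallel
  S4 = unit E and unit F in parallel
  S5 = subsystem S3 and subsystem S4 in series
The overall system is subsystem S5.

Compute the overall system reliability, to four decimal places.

0.9254

R(A) = exp(−0.000060 × 4000) = 0.786628
R(B) = exp(−0.000042 × 4000) = 0.845354
R(C) = exp(−0.000065 × 4000) = 0.771052
R(D) = exp(−0.000078 × 4000) = 0.731982
R(E) = exp(−0.000034 × 4000) = 0.872843
R(F) = exp(−0.000014 × 4000) = 0.945539
Parallel (A and B): 1 − (1 − 0.786628)(1 − 0.845354) = 0.967003
Series ([0.967003] and C): 0.967003 × 0.771052 = 0.745610
Parallel ([0.745610] and D): 1 − (1 − 0.745610)(1 − 0.731982) = 0.931819
Parallel (E and F): 1 − (1 − 0.872843)(1 − 0.945539) = 0.993075
Series ([0.931819] and [0.993075]): 0.931819 × 0.993075 = 0.9254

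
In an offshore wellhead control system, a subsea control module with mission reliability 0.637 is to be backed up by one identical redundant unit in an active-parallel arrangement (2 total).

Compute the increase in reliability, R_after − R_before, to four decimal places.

0.2312

R_before = 0.637
R_after = 1 − (1 − 0.637)^2 = 0.8682
ΔR = 0.8682 − 0.637 = 0.2312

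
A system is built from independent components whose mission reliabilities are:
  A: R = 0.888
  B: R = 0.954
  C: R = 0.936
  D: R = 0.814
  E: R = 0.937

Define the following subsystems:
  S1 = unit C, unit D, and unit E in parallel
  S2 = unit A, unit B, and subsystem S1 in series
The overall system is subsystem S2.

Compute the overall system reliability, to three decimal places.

0.847

Parallel (C, D, and E): 1 − (1 − 0.93600)(1 − 0.81400)(1 − 0.93700) = 0.99925
Series (A, B, and [0.99925]): 0.88800 × 0.95400 × 0.99925 = 0.847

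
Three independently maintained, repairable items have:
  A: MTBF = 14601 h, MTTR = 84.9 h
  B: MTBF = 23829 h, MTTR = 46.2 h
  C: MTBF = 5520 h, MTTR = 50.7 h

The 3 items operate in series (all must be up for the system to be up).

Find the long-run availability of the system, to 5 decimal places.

A(A) = MTBF/(MTBF+MTTR) = 14601/(14601+84.9) = 0.994219
A(B) = MTBF/(MTBF+MTTR) = 23829/(23829+46.2) = 0.998065
A(C) = MTBF/(MTBF+MTTR) = 5520/(5520+50.7) = 0.990899
Series availability: 0.994219 × 0.998065 × 0.990899 = 0.98326

0.98326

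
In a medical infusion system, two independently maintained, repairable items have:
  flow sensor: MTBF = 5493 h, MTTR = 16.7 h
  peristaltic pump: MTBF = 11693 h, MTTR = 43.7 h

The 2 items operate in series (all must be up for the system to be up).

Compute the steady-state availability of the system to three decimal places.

A(flow sensor) = MTBF/(MTBF+MTTR) = 5493/(5493+16.7) = 0.996969
A(peristaltic pump) = MTBF/(MTBF+MTTR) = 11693/(11693+43.7) = 0.996277
Series availability: 0.996969 × 0.996277 = 0.993

0.993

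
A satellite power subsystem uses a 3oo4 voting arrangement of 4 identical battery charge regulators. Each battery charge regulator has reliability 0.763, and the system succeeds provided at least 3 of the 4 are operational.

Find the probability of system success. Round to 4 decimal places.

0.7600

R = Σ_{i=3}^{4} C(4,i) p^i (1−p)^{4−i} with p = 0.763
C(4,3)·0.763^3·0.237^1 = 0.421097
C(4,4)·0.763^4·0.237^0 = 0.338921
Sum = 0.7600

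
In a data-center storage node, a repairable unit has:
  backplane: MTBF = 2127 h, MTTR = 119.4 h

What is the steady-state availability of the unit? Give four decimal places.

0.9468

A(backplane) = MTBF/(MTBF+MTTR) = 2127/(2127+119.4) = 0.9468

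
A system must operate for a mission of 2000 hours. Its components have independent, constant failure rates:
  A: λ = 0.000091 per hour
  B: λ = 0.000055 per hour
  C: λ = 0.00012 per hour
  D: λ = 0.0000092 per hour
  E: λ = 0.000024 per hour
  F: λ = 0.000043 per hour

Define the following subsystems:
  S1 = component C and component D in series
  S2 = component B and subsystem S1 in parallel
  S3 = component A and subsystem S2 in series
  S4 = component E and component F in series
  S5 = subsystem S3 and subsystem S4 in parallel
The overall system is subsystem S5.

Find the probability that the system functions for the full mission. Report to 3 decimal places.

R(A) = exp(−0.000091 × 2000) = 0.83360
R(B) = exp(−0.000055 × 2000) = 0.89583
R(C) = exp(−0.00012 × 2000) = 0.78663
R(D) = exp(−0.0000092 × 2000) = 0.98177
R(E) = exp(−0.000024 × 2000) = 0.95313
R(F) = exp(−0.000043 × 2000) = 0.91759
Series (C and D): 0.78663 × 0.98177 = 0.77229
Parallel (B and [0.77229]): 1 − (1 − 0.89583)(1 − 0.77229) = 0.97628
Series (A and [0.97628]): 0.83360 × 0.97628 = 0.81383
Series (E and F): 0.95313 × 0.91759 = 0.87458
Parallel ([0.81383] and [0.87458]): 1 − (1 − 0.81383)(1 − 0.87458) = 0.977

0.977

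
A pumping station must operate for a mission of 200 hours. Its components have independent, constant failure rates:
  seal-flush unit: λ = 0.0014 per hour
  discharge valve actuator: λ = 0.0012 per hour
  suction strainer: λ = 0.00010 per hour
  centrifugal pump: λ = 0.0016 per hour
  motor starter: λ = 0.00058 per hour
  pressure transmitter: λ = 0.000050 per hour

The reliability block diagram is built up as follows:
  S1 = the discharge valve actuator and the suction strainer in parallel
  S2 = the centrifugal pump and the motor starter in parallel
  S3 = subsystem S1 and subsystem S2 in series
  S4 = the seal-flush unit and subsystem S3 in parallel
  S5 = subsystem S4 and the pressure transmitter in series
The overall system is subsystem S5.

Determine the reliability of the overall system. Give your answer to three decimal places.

R(seal-flush unit) = exp(−0.0014 × 200) = 0.75578
R(discharge valve actuator) = exp(−0.0012 × 200) = 0.78663
R(suction strainer) = exp(−0.00010 × 200) = 0.98020
R(centrifugal pump) = exp(−0.0016 × 200) = 0.72615
R(motor starter) = exp(−0.00058 × 200) = 0.89048
R(pressure transmitter) = exp(−0.000050 × 200) = 0.99005
Parallel (discharge valve actuator and suction strainer): 1 − (1 − 0.78663)(1 − 0.98020) = 0.99578
Parallel (centrifugal pump and motor starter): 1 − (1 − 0.72615)(1 − 0.89048) = 0.97001
Series ([0.99578] and [0.97001]): 0.99578 × 0.97001 = 0.96592
Parallel (seal-flush unit and [0.96592]): 1 − (1 − 0.75578)(1 − 0.96592) = 0.99168
Series ([0.99168] and pressure transmitter): 0.99168 × 0.99005 = 0.982

0.982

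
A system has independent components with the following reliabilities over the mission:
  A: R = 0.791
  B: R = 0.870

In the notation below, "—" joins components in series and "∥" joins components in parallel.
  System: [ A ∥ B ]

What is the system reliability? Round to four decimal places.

0.9728

Parallel (A and B): 1 − (1 − 0.791000)(1 − 0.870000) = 0.9728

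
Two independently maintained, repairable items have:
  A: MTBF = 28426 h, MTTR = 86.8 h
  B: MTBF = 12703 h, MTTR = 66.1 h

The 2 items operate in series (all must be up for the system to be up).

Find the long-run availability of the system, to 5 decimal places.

0.99179

A(A) = MTBF/(MTBF+MTTR) = 28426/(28426+86.8) = 0.996956
A(B) = MTBF/(MTBF+MTTR) = 12703/(12703+66.1) = 0.994823
Series availability: 0.996956 × 0.994823 = 0.99179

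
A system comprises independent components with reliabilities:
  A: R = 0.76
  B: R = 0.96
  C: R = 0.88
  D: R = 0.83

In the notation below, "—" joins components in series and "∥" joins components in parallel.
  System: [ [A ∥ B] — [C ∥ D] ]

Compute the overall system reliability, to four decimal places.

0.9702

Parallel (A and B): 1 − (1 − 0.760000)(1 − 0.960000) = 0.990400
Parallel (C and D): 1 − (1 − 0.880000)(1 − 0.830000) = 0.979600
Series ([0.990400] and [0.979600]): 0.990400 × 0.979600 = 0.9702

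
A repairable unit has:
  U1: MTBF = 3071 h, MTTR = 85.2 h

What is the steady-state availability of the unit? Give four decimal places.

0.9730

A(U1) = MTBF/(MTBF+MTTR) = 3071/(3071+85.2) = 0.9730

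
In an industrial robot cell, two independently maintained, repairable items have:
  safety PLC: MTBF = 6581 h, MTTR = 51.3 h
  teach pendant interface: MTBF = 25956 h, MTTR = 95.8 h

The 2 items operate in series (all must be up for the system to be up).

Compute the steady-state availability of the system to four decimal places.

0.9886

A(safety PLC) = MTBF/(MTBF+MTTR) = 6581/(6581+51.3) = 0.992265
A(teach pendant interface) = MTBF/(MTBF+MTTR) = 25956/(25956+95.8) = 0.996323
Series availability: 0.992265 × 0.996323 = 0.9886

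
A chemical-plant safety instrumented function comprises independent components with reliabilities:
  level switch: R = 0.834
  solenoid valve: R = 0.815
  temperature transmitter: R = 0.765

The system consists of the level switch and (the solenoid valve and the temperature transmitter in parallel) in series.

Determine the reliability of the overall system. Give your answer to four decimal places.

0.7977

Parallel (solenoid valve and temperature transmitter): 1 − (1 − 0.815000)(1 − 0.765000) = 0.956525
Series (level switch and [0.956525]): 0.834000 × 0.956525 = 0.7977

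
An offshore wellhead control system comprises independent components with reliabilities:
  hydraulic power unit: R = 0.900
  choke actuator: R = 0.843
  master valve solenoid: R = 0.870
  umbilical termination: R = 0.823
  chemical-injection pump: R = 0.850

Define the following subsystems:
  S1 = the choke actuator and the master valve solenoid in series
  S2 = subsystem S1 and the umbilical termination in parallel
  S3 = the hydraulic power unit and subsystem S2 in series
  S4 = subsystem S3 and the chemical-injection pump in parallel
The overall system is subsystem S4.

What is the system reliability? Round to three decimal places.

Series (choke actuator and master valve solenoid): 0.84300 × 0.87000 = 0.73341
Parallel ([0.73341] and umbilical termination): 1 − (1 − 0.73341)(1 − 0.82300) = 0.95281
Series (hydraulic power unit and [0.95281]): 0.90000 × 0.95281 = 0.85753
Parallel ([0.85753] and chemical-injection pump): 1 − (1 − 0.85753)(1 − 0.85000) = 0.979

0.979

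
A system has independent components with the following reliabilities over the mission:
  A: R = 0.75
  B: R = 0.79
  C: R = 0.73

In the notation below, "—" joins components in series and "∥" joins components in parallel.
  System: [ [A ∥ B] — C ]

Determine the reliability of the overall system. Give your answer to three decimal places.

Parallel (A and B): 1 − (1 − 0.75000)(1 − 0.79000) = 0.94750
Series ([0.94750] and C): 0.94750 × 0.73000 = 0.692

0.692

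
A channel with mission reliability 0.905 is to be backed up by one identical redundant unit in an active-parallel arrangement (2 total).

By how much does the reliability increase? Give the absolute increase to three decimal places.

R_before = 0.905
R_after = 1 − (1 − 0.905)^2 = 0.991
ΔR = 0.991 − 0.905 = 0.086

0.086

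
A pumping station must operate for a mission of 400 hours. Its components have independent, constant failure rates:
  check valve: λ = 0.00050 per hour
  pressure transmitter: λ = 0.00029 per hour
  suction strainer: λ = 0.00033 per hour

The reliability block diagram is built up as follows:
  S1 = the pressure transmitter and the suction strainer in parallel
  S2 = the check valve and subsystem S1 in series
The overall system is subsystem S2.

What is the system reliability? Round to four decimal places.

0.8076

R(check valve) = exp(−0.00050 × 400) = 0.818731
R(pressure transmitter) = exp(−0.00029 × 400) = 0.890475
R(suction strainer) = exp(−0.00033 × 400) = 0.876341
Parallel (pressure transmitter and suction strainer): 1 − (1 − 0.890475)(1 − 0.876341) = 0.986456
Series (check valve and [0.986456]): 0.818731 × 0.986456 = 0.8076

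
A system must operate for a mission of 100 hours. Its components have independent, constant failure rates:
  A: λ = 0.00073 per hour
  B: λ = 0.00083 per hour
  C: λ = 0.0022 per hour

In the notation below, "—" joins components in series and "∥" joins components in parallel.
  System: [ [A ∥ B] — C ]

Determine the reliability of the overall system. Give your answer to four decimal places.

0.7980

R(A) = exp(−0.00073 × 100) = 0.929601
R(B) = exp(−0.00083 × 100) = 0.920351
R(C) = exp(−0.0022 × 100) = 0.802519
Parallel (A and B): 1 − (1 − 0.929601)(1 − 0.920351) = 0.994393
Series ([0.994393] and C): 0.994393 × 0.802519 = 0.7980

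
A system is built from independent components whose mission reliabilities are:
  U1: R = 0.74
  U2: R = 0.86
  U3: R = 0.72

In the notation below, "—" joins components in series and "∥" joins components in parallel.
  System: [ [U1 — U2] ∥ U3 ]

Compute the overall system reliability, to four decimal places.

0.8982

Series (U1 and U2): 0.740000 × 0.860000 = 0.636400
Parallel ([0.636400] and U3): 1 − (1 − 0.636400)(1 − 0.720000) = 0.8982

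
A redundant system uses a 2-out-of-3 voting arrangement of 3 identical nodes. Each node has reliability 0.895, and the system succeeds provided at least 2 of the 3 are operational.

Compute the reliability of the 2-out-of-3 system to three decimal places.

0.969

R = Σ_{i=2}^{3} C(3,i) p^i (1−p)^{3−i} with p = 0.895
C(3,2)·0.895^2·0.105^1 = 0.25232
C(3,3)·0.895^3·0.105^0 = 0.71692
Sum = 0.969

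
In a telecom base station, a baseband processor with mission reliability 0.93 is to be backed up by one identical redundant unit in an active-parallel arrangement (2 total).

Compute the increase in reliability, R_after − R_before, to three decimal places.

R_before = 0.93
R_after = 1 − (1 − 0.93)^2 = 0.995
ΔR = 0.995 − 0.93 = 0.065

0.065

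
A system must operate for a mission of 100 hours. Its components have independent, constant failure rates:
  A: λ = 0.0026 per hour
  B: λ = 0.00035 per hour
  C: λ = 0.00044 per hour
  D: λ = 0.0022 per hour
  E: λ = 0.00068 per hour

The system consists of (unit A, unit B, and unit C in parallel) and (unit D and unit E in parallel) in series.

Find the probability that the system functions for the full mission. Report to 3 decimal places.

R(A) = exp(−0.0026 × 100) = 0.77105
R(B) = exp(−0.00035 × 100) = 0.96561
R(C) = exp(−0.00044 × 100) = 0.95695
R(D) = exp(−0.0022 × 100) = 0.80252
R(E) = exp(−0.00068 × 100) = 0.93426
Parallel (A, B, and C): 1 − (1 − 0.77105)(1 − 0.96561)(1 − 0.95695) = 0.99966
Parallel (D and E): 1 − (1 − 0.80252)(1 − 0.93426) = 0.98702
Series ([0.99966] and [0.98702]): 0.99966 × 0.98702 = 0.987

0.987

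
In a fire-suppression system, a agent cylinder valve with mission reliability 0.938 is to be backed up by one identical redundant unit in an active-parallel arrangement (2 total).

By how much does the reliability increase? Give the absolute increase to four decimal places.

R_before = 0.938
R_after = 1 − (1 − 0.938)^2 = 0.9962
ΔR = 0.9962 − 0.938 = 0.0582

0.0582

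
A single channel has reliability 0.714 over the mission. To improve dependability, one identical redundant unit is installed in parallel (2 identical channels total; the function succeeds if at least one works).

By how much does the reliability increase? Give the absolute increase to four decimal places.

0.2042

R_before = 0.714
R_after = 1 − (1 − 0.714)^2 = 0.9182
ΔR = 0.9182 − 0.714 = 0.2042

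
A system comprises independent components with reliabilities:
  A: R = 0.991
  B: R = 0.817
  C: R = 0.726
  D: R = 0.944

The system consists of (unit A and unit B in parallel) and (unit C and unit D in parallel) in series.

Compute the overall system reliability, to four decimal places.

Parallel (A and B): 1 − (1 − 0.991000)(1 − 0.817000) = 0.998353
Parallel (C and D): 1 − (1 − 0.726000)(1 − 0.944000) = 0.984656
Series ([0.998353] and [0.984656]): 0.998353 × 0.984656 = 0.9830

0.9830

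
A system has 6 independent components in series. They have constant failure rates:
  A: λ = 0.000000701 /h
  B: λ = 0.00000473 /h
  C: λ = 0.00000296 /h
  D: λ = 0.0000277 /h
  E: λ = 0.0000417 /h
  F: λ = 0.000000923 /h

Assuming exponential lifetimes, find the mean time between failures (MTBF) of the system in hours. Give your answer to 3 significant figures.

12700

Series of exponential components: λ_sys = Σ λ_i
λ_sys = 0.000000701 + 0.00000473 + 0.00000296 + 0.0000277 + 0.0000417 + 0.000000923 = 7.8714e-05 /h
MTBF = 1 / λ_sys = 12700 h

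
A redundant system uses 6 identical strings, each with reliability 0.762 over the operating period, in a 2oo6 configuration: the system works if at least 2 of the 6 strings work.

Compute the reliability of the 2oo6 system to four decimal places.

R = Σ_{i=2}^{6} C(6,i) p^i (1−p)^{6−i} with p = 0.762
C(6,2)·0.762^2·0.238^4 = 0.027945
C(6,3)·0.762^3·0.238^3 = 0.119296
C(6,4)·0.762^4·0.238^2 = 0.286461
C(6,5)·0.762^5·0.238^1 = 0.366862
C(6,6)·0.762^6·0.238^0 = 0.195763
Sum = 0.9963

0.9963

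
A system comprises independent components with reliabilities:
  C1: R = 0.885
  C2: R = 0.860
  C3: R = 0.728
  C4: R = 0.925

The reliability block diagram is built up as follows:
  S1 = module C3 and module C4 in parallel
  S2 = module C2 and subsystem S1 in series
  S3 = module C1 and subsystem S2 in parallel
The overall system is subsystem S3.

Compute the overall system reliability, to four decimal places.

0.9819

Parallel (C3 and C4): 1 − (1 − 0.728000)(1 − 0.925000) = 0.979600
Series (C2 and [0.979600]): 0.860000 × 0.979600 = 0.842456
Parallel (C1 and [0.842456]): 1 − (1 − 0.885000)(1 − 0.842456) = 0.9819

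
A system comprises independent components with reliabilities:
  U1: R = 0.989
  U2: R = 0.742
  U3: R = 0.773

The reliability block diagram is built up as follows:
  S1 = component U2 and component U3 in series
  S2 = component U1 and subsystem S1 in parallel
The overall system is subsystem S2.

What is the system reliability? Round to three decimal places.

Series (U2 and U3): 0.74200 × 0.77300 = 0.57357
Parallel (U1 and [0.57357]): 1 − (1 − 0.98900)(1 − 0.57357) = 0.995

0.995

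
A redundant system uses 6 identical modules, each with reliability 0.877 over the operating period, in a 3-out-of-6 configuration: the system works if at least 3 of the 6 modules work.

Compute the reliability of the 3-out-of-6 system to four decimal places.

R = Σ_{i=3}^{6} C(6,i) p^i (1−p)^{6−i} with p = 0.877
C(6,3)·0.877^3·0.123^3 = 0.025104
C(6,4)·0.877^4·0.123^2 = 0.134246
C(6,5)·0.877^5·0.123^1 = 0.382873
C(6,6)·0.877^6·0.123^0 = 0.454986
Sum = 0.9972

0.9972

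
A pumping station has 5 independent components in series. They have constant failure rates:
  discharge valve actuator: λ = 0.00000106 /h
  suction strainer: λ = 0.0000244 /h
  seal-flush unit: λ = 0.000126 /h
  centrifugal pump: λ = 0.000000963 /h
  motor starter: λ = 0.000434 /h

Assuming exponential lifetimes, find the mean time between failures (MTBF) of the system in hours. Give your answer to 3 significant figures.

Series of exponential components: λ_sys = Σ λ_i
λ_sys = 0.00000106 + 0.0000244 + 0.000126 + 0.000000963 + 0.000434 = 5.8642e-04 /h
MTBF = 1 / λ_sys = 1710 h

1710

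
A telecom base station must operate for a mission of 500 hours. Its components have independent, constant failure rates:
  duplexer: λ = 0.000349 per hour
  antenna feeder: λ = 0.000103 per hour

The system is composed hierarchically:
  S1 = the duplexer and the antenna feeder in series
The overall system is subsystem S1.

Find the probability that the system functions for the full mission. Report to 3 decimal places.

R(duplexer) = exp(−0.000349 × 500) = 0.83988
R(antenna feeder) = exp(−0.000103 × 500) = 0.94980
Series (duplexer and antenna feeder): 0.83988 × 0.94980 = 0.798

0.798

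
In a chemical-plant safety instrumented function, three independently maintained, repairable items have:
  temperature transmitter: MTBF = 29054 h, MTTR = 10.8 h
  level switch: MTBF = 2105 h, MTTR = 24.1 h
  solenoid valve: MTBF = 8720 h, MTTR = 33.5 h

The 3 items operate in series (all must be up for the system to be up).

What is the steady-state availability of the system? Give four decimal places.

0.9845

A(temperature transmitter) = MTBF/(MTBF+MTTR) = 29054/(29054+10.8) = 0.999628
A(level switch) = MTBF/(MTBF+MTTR) = 2105/(2105+24.1) = 0.988681
A(solenoid valve) = MTBF/(MTBF+MTTR) = 8720/(8720+33.5) = 0.996173
Series availability: 0.999628 × 0.988681 × 0.996173 = 0.9845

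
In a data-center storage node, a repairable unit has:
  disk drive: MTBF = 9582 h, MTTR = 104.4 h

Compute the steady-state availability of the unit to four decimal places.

0.9892

A(disk drive) = MTBF/(MTBF+MTTR) = 9582/(9582+104.4) = 0.9892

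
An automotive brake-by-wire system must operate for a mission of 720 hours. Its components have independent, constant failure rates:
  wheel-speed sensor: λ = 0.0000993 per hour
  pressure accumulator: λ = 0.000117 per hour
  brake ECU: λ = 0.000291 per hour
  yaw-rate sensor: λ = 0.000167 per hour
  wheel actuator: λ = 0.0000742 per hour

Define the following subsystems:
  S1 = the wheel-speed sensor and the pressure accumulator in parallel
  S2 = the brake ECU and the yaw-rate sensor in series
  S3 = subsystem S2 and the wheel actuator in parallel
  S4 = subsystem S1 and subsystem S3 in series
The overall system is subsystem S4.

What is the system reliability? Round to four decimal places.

0.9799

R(wheel-speed sensor) = exp(−0.0000993 × 720) = 0.931000
R(pressure accumulator) = exp(−0.000117 × 720) = 0.919211
R(brake ECU) = exp(−0.000291 × 720) = 0.810973
R(yaw-rate sensor) = exp(−0.000167 × 720) = 0.886708
R(wheel actuator) = exp(−0.0000742 × 720) = 0.947978
Parallel (wheel-speed sensor and pressure accumulator): 1 − (1 − 0.931000)(1 − 0.919211) = 0.994426
Series (brake ECU and yaw-rate sensor): 0.810973 × 0.886708 = 0.719096
Parallel ([0.719096] and wheel actuator): 1 − (1 − 0.719096)(1 − 0.947978) = 0.985387
Series ([0.994426] and [0.985387]): 0.994426 × 0.985387 = 0.9799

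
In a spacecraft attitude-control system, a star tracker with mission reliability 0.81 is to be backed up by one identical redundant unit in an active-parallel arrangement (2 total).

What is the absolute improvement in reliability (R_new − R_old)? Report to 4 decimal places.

R_before = 0.81
R_after = 1 − (1 − 0.81)^2 = 0.9639
ΔR = 0.9639 − 0.81 = 0.1539

0.1539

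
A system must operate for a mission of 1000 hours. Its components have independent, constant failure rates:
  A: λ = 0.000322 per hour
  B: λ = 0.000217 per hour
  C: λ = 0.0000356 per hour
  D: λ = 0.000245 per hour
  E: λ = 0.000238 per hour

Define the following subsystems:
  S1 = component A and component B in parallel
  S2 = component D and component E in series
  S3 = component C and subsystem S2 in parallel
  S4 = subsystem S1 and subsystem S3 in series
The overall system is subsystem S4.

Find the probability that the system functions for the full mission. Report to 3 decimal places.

R(A) = exp(−0.000322 × 1000) = 0.72470
R(B) = exp(−0.000217 × 1000) = 0.80493
R(C) = exp(−0.0000356 × 1000) = 0.96503
R(D) = exp(−0.000245 × 1000) = 0.78270
R(E) = exp(−0.000238 × 1000) = 0.78820
Parallel (A and B): 1 − (1 − 0.72470)(1 − 0.80493) = 0.94630
Series (D and E): 0.78270 × 0.78820 = 0.61692
Parallel (C and [0.61692]): 1 − (1 − 0.96503)(1 − 0.61692) = 0.98660
Series ([0.94630] and [0.98660]): 0.94630 × 0.98660 = 0.934

0.934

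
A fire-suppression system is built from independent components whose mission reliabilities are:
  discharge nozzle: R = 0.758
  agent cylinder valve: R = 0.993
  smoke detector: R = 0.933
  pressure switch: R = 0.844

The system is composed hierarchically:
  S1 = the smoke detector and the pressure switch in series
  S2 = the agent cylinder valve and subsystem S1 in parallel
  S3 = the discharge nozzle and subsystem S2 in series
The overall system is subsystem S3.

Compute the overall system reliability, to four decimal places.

0.7569

Series (smoke detector and pressure switch): 0.933000 × 0.844000 = 0.787452
Parallel (agent cylinder valve and [0.787452]): 1 − (1 − 0.993000)(1 − 0.787452) = 0.998512
Series (discharge nozzle and [0.998512]): 0.758000 × 0.998512 = 0.7569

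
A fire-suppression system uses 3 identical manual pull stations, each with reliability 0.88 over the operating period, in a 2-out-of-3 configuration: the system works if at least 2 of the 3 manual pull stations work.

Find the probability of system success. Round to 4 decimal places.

0.9603

R = Σ_{i=2}^{3} C(3,i) p^i (1−p)^{3−i} with p = 0.88
C(3,2)·0.88^2·0.12^1 = 0.278784
C(3,3)·0.88^3·0.12^0 = 0.681472
Sum = 0.9603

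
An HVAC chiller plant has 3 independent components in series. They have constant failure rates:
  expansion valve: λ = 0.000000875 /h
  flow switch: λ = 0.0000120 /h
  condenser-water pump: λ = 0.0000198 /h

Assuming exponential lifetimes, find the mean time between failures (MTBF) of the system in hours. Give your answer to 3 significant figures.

30600

Series of exponential components: λ_sys = Σ λ_i
λ_sys = 0.000000875 + 0.0000120 + 0.0000198 = 3.2675e-05 /h
MTBF = 1 / λ_sys = 30600 h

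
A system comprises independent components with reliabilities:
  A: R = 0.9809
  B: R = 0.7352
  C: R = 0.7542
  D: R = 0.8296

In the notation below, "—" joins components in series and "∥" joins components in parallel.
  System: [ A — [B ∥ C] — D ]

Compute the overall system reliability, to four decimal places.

0.7608

Parallel (B and C): 1 − (1 − 0.735200)(1 − 0.754200) = 0.934912
Series (A, [0.934912], and D): 0.980900 × 0.934912 × 0.829600 = 0.7608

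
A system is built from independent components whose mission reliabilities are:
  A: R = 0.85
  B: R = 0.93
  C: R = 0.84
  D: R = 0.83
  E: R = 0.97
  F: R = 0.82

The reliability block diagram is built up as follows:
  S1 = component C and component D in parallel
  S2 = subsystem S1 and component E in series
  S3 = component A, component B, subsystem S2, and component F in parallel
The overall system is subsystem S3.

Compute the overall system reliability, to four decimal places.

0.9999

Parallel (C and D): 1 − (1 − 0.840000)(1 − 0.830000) = 0.972800
Series ([0.972800] and E): 0.972800 × 0.970000 = 0.943616
Parallel (A, B, [0.943616], and F): 1 − (1 − 0.850000)(1 − 0.930000)(1 − 0.943616)(1 − 0.820000) = 0.9999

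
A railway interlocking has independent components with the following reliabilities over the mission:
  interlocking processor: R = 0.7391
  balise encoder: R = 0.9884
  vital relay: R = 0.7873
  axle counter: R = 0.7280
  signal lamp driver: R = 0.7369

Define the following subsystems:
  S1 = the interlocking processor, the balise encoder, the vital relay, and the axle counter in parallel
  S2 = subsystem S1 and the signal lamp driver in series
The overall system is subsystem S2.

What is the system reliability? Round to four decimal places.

0.7368

Parallel (interlocking processor, balise encoder, vital relay, and axle counter): 1 − (1 − 0.739100)(1 − 0.988400)(1 − 0.787300)(1 − 0.728000) = 0.999825
Series ([0.999825] and signal lamp driver): 0.999825 × 0.736900 = 0.7368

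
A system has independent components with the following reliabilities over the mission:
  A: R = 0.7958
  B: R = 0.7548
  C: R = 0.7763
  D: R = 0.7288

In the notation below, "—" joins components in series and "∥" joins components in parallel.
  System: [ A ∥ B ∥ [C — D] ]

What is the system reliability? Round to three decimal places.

Series (C and D): 0.77630 × 0.72880 = 0.56577
Parallel (A, B, and [0.56577]): 1 − (1 − 0.79580)(1 − 0.75480)(1 − 0.56577) = 0.978

0.978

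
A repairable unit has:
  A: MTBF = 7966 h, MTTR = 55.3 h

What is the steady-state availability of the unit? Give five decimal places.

A(A) = MTBF/(MTBF+MTTR) = 7966/(7966+55.3) = 0.99311

0.99311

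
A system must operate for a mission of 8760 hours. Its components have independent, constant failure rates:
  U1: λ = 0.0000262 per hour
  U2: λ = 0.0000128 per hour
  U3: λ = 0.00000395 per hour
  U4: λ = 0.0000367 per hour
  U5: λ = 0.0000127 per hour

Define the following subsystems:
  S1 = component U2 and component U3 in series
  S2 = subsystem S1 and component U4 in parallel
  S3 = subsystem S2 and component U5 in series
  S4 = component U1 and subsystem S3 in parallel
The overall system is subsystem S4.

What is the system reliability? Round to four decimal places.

0.9715

R(U1) = exp(−0.0000262 × 8760) = 0.794921
R(U2) = exp(−0.0000128 × 8760) = 0.893930
R(U3) = exp(−0.00000395 × 8760) = 0.965990
R(U4) = exp(−0.0000367 × 8760) = 0.725066
R(U5) = exp(−0.0000127 × 8760) = 0.894713
Series (U2 and U3): 0.893930 × 0.965990 = 0.863527
Parallel ([0.863527] and U4): 1 − (1 − 0.863527)(1 − 0.725066) = 0.962479
Series ([0.962479] and U5): 0.962479 × 0.894713 = 0.861142
Parallel (U1 and [0.861142]): 1 − (1 − 0.794921)(1 − 0.861142) = 0.9715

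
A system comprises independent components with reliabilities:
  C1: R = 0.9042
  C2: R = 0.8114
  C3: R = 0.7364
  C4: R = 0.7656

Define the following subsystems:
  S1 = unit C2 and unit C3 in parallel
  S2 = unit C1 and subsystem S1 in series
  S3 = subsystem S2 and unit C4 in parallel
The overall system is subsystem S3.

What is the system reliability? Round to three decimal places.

0.967

Parallel (C2 and C3): 1 − (1 − 0.81140)(1 − 0.73640) = 0.95029
Series (C1 and [0.95029]): 0.90420 × 0.95029 = 0.85925
Parallel ([0.85925] and C4): 1 − (1 − 0.85925)(1 − 0.76560) = 0.967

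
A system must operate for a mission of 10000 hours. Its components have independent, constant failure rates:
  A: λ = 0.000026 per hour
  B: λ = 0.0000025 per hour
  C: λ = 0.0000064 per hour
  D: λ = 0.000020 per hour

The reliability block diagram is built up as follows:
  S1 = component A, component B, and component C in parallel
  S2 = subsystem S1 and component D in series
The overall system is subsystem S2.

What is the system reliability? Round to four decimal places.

0.8184

R(A) = exp(−0.000026 × 10000) = 0.771052
R(B) = exp(−0.0000025 × 10000) = 0.975310
R(C) = exp(−0.0000064 × 10000) = 0.938005
R(D) = exp(−0.000020 × 10000) = 0.818731
Parallel (A, B, and C): 1 − (1 − 0.771052)(1 − 0.975310)(1 − 0.938005) = 0.999650
Series ([0.999650] and D): 0.999650 × 0.818731 = 0.8184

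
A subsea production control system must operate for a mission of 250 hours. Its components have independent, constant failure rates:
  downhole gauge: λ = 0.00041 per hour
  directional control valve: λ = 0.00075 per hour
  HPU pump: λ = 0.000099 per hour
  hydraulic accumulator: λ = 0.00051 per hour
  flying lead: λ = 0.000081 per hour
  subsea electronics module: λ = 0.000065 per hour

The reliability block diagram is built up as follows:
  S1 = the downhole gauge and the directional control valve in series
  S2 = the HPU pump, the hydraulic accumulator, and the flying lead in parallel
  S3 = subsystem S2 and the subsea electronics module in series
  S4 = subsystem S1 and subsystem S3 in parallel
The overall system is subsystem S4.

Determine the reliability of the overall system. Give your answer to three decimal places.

0.996

R(downhole gauge) = exp(−0.00041 × 250) = 0.90258
R(directional control valve) = exp(−0.00075 × 250) = 0.82903
R(HPU pump) = exp(−0.000099 × 250) = 0.97555
R(hydraulic accumulator) = exp(−0.00051 × 250) = 0.88029
R(flying lead) = exp(−0.000081 × 250) = 0.97995
R(subsea electronics module) = exp(−0.000065 × 250) = 0.98388
Series (downhole gauge and directional control valve): 0.90258 × 0.82903 = 0.74827
Parallel (HPU pump, hydraulic accumulator, and flying lead): 1 − (1 − 0.97555)(1 − 0.88029)(1 − 0.97995) = 0.99994
Series ([0.99994] and subsea electronics module): 0.99994 × 0.98388 = 0.98382
Parallel ([0.74827] and [0.98382]): 1 − (1 − 0.74827)(1 − 0.98382) = 0.996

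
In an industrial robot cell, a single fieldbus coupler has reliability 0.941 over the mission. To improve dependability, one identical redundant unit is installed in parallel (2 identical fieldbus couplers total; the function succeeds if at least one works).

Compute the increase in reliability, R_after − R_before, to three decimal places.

R_before = 0.941
R_after = 1 − (1 − 0.941)^2 = 0.997
ΔR = 0.997 − 0.941 = 0.056

0.056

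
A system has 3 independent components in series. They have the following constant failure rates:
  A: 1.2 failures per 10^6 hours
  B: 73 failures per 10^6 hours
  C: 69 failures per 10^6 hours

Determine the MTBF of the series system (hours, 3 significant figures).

Series of exponential components: λ_sys = Σ λ_i
λ_sys = 0.0000012 + 0.000073 + 0.000069 = 1.4320e-04 /h
MTBF = 1 / λ_sys = 6980 h

6980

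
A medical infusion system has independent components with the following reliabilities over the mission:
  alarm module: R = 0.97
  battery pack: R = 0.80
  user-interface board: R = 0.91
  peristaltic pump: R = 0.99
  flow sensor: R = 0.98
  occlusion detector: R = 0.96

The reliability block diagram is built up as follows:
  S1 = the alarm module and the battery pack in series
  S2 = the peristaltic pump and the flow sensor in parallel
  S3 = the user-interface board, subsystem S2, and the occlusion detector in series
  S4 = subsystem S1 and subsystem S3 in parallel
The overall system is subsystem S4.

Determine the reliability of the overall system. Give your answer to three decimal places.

Series (alarm module and battery pack): 0.97000 × 0.80000 = 0.77600
Parallel (peristaltic pump and flow sensor): 1 − (1 − 0.99000)(1 − 0.98000) = 0.99980
Series (user-interface board, [0.99980], and occlusion detector): 0.91000 × 0.99980 × 0.96000 = 0.87343
Parallel ([0.77600] and [0.87343]): 1 − (1 − 0.77600)(1 − 0.87343) = 0.972

0.972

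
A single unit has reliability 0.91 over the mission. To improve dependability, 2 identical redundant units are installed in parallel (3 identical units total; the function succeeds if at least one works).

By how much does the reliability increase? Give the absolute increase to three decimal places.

0.089

R_before = 0.91
R_after = 1 − (1 − 0.91)^3 = 0.999
ΔR = 0.999 − 0.91 = 0.089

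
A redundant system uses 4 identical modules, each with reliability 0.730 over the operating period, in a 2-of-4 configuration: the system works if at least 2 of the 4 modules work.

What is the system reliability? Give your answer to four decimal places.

R = Σ_{i=2}^{4} C(4,i) p^i (1−p)^{4−i} with p = 0.730
C(4,2)·0.730^2·0.270^2 = 0.233090
C(4,3)·0.730^3·0.270^1 = 0.420138
C(4,4)·0.730^4·0.270^0 = 0.283982
Sum = 0.9372

0.9372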